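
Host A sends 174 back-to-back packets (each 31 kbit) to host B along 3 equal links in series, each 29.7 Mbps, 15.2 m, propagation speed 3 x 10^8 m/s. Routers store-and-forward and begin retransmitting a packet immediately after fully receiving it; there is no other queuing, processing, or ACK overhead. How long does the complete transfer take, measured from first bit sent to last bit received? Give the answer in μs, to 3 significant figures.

Per-hop transmission t_tx = L/R = 31000/29700000 = 1043.77 μs.
Per-hop propagation t_prop = 15.2/300000000 = 0.0506667 μs.
Pipeline fill: first packet needs 3·t_tx to clear all hops; remaining 173 packets each add one t_tx.
Total = (3+174-1)·t_tx + 3·t_prop = 176·1043.77 + 3·0.0506667 = 184000 μs.

184000 μs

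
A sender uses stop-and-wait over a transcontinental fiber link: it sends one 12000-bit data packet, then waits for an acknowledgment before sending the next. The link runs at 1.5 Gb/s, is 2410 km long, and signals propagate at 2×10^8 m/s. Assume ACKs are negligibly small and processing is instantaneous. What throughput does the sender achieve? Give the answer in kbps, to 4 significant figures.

t_tx = L/R = 12000/1500000000 = 8e-06 s.
t_prop = 2410000/200000000 = 0.01205 s; RTT = 0.0241 s.
Cycle = t_tx + RTT = 0.024108 s.
Throughput = L / cycle = 12000 / 0.024108 = 497.8 kbps.

497.8 kbps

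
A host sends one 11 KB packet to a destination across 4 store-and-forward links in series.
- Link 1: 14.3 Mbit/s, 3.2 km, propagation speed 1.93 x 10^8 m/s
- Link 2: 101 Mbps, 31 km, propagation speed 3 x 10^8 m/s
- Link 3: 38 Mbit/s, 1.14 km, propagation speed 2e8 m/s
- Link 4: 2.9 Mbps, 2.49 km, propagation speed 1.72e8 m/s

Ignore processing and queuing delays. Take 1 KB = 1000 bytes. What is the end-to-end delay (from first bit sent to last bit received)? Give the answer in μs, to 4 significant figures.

L = 88000 bits.
Transmission delays (L/R per hop): 6153.85, 871.287, 2315.79, 30344.8 μs; sum = 39685.8 μs.
Propagation delays (d/s per hop): 16.5803, 103.333, 5.7, 14.4767 μs; sum = 140.09 μs.
End-to-end = 39830 μs.

39830 μs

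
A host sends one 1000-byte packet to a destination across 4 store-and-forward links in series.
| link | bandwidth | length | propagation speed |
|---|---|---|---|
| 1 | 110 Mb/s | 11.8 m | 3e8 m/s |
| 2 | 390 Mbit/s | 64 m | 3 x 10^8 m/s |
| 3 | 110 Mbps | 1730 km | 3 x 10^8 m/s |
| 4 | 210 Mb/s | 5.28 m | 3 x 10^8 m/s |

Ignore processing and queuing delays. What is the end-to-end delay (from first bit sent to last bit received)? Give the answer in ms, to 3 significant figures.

5.97 ms

L = 1000 × 8 = 8000 bits.
Transmission delays (L/R per hop): 0.0727273, 0.0205128, 0.0727273, 0.0380952 ms; sum = 0.204063 ms.
Propagation delays (d/s per hop): 3.93333e-05, 0.000213333, 5.76667, 1.76e-05 ms; sum = 5.76694 ms.
End-to-end = 5.97 ms.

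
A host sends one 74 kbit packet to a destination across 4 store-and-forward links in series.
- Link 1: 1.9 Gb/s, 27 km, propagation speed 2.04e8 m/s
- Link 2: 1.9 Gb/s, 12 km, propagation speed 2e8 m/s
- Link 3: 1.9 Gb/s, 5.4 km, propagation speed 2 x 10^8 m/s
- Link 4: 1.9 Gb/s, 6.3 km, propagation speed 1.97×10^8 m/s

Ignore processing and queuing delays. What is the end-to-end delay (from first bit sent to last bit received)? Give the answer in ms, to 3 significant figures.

L = 74000 bits.
Transmission delay per hop = L/R = 74000/1900000000 = 0.0389474 ms; 4 hops → 0.155789 ms.
Propagation delays (d/s per hop): 0.132353, 0.06, 0.027, 0.0319797 ms; sum = 0.251333 ms.
End-to-end = 0.407 ms.

0.407 ms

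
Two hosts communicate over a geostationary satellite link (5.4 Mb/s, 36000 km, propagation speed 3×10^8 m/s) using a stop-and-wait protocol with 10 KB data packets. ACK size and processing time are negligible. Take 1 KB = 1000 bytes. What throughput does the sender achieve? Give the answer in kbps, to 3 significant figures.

314 kbps

t_tx = L/R = 80000/5400000 = 0.0148148 s.
t_prop = 36000000/300000000 = 0.12 s; RTT = 0.24 s.
Cycle = t_tx + RTT = 0.254815 s.
Throughput = L / cycle = 80000 / 0.254815 = 314 kbps.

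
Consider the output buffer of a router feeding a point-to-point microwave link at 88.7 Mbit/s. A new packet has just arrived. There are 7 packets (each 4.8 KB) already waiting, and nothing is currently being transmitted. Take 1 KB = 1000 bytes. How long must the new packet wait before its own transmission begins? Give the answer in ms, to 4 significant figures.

Each queued packet: L/R = 38400/88700000 = 0.43292 ms.
7 queued → 3.03044 ms.
Queuing delay = 3.030 ms.

3.030 ms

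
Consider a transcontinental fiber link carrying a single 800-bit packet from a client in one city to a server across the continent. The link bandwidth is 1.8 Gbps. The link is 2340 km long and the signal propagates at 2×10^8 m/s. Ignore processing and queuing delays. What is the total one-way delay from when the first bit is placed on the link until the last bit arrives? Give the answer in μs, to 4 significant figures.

11700 μs

Transmission delay = L/R = 800 / 1800000000 = 0.444444 μs.
Propagation delay = d/s = 2340000 m / 200000000 m/s = 11700 μs.
Total = 11700 μs.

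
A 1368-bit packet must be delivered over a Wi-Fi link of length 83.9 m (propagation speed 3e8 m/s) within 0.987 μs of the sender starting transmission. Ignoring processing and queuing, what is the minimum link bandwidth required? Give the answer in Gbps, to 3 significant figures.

Propagation delay = 83.9 / 300000000 = 0.279667 μs.
Transmission budget = 0.987 − 0.279667 = 0.707333 μs.
R ≥ L / t_tx = 1368 bits / 7.07333e-07 s = 1.93 Gbps.

1.93 Gbps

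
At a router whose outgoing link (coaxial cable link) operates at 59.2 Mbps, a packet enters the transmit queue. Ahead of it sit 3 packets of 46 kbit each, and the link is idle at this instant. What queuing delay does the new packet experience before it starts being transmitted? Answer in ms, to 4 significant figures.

Each queued packet: L/R = 46000/59200000 = 0.777027 ms.
3 queued → 2.33108 ms.
Queuing delay = 2.331 ms.

2.331 ms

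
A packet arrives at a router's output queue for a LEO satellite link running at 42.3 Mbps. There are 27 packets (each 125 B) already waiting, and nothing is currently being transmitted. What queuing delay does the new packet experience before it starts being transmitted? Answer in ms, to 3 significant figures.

0.638 ms

Each queued packet: L/R = 1000/42300000 = 0.0236407 ms.
27 queued → 0.638298 ms.
Queuing delay = 0.638 ms.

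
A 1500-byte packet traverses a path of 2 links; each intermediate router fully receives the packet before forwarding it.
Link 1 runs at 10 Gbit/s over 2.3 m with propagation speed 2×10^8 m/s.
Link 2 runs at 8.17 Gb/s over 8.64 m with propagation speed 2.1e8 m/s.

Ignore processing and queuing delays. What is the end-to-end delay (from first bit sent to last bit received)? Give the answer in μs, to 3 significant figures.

L = 1500 × 8 = 12000 bits.
Transmission delays (L/R per hop): 1.2, 1.46879 μs; sum = 2.66879 μs.
Propagation delays (d/s per hop): 0.0115, 0.0411429 μs; sum = 0.0526429 μs.
End-to-end = 2.72 μs.

2.72 μs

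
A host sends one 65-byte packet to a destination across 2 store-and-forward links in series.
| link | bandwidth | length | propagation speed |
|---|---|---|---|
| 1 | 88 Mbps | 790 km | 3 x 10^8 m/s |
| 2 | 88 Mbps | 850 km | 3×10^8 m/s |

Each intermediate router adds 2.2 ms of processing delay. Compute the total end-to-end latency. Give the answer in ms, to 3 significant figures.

7.68 ms

L = 65 × 8 = 520 bits.
Transmission delay per hop = L/R = 520/88000000 = 0.00590909 ms; 2 hops → 0.0118182 ms.
Propagation delays (d/s per hop): 2.63333, 2.83333 ms; sum = 5.46667 ms.
Processing at 1 router(s): 1 × 2.2 ms = 2.2 ms.
End-to-end = 7.68 ms.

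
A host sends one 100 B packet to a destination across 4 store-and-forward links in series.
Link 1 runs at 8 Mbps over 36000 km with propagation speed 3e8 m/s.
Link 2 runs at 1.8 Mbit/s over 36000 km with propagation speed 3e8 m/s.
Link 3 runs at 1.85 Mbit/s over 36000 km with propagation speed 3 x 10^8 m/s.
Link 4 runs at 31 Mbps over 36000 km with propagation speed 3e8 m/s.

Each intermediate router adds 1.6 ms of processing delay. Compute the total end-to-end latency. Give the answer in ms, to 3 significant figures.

486 ms

L = 100 × 8 = 800 bits.
Transmission delays (L/R per hop): 0.1, 0.444444, 0.432432, 0.0258065 ms; sum = 1.00268 ms.
Propagation delays (d/s per hop): 120, 120, 120, 120 ms; sum = 480 ms.
Processing at 3 router(s): 3 × 1.6 ms = 4.8 ms.
End-to-end = 486 ms.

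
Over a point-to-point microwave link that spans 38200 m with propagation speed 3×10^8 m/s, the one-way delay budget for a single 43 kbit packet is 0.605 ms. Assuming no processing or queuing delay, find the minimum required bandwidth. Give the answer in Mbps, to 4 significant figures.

Propagation delay = 38200 / 300000000 = 0.127333 ms.
Transmission budget = 0.605 − 0.127333 = 0.477667 ms.
R ≥ L / t_tx = 43000 bits / 0.000477667 s = 90.02 Mbps.

90.02 Mbps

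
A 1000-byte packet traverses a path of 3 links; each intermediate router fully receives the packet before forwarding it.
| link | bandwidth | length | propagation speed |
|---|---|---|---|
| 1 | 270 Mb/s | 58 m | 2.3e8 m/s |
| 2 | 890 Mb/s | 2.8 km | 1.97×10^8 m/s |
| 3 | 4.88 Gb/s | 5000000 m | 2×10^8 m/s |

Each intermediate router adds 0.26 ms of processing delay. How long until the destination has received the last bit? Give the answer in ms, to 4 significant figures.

25.57 ms

L = 1000 × 8 = 8000 bits.
Transmission delays (L/R per hop): 0.0296296, 0.00898876, 0.00163934 ms; sum = 0.0402577 ms.
Propagation delays (d/s per hop): 0.000252174, 0.0142132, 25 ms; sum = 25.0145 ms.
Processing at 2 router(s): 2 × 0.26 ms = 0.52 ms.
End-to-end = 25.57 ms.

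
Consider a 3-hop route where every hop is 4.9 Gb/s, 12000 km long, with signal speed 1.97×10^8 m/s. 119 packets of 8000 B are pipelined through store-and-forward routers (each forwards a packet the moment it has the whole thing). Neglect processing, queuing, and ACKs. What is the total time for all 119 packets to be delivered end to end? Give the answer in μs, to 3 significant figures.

Per-hop transmission t_tx = L/R = 64000/4900000000 = 13.0612 μs.
Per-hop propagation t_prop = 12000000/197000000 = 60913.7 μs.
Pipeline fill: first packet needs 3·t_tx to clear all hops; remaining 118 packets each add one t_tx.
Total = (3+119-1)·t_tx + 3·t_prop = 121·13.0612 + 3·60913.7 = 184000 μs.

184000 μs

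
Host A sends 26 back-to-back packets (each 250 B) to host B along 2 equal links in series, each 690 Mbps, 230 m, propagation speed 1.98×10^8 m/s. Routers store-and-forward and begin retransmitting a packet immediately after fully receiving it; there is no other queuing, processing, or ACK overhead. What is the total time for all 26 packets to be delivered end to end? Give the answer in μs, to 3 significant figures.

80.6 μs

Per-hop transmission t_tx = L/R = 2000/690000000 = 2.89855 μs.
Per-hop propagation t_prop = 230/198000000 = 1.16162 μs.
Pipeline fill: first packet needs 2·t_tx to clear all hops; remaining 25 packets each add one t_tx.
Total = (2+26-1)·t_tx + 2·t_prop = 27·2.89855 + 2·1.16162 = 80.6 μs.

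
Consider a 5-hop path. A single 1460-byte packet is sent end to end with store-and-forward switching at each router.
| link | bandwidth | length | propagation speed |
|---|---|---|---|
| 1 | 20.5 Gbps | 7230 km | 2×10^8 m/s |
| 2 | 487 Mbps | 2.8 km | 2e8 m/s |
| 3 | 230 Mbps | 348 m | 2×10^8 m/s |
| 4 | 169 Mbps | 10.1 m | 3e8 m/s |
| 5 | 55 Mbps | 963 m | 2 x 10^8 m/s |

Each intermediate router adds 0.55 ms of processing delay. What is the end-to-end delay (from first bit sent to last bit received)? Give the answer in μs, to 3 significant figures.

L = 1460 × 8 = 11680 bits.
Transmission delays (L/R per hop): 0.569756, 23.9836, 50.7826, 69.1124, 212.364 μs; sum = 356.812 μs.
Propagation delays (d/s per hop): 36150, 14, 1.74, 0.0336667, 4.815 μs; sum = 36170.6 μs.
Processing at 4 router(s): 4 × 0.55 ms = 2200 μs.
End-to-end = 38700 μs.

38700 μs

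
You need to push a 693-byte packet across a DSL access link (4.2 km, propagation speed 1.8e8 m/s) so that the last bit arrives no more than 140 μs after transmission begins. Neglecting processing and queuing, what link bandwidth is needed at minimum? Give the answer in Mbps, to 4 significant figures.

47.52 Mbps

L = 5544 bits.
Propagation delay = 4200 / 180000000 = 23.3333 μs.
Transmission budget = 140 − 23.3333 = 116.667 μs.
R ≥ L / t_tx = 5544 bits / 0.000116667 s = 47.52 Mbps.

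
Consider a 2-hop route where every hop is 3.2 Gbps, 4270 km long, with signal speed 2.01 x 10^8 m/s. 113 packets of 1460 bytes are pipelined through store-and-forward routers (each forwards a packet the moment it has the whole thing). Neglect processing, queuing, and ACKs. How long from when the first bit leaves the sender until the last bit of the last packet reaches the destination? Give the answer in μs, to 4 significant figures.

Per-hop transmission t_tx = L/R = 11680/3200000000 = 3.65 μs.
Per-hop propagation t_prop = 4270000/2.01e+08 = 21243.8 μs.
Pipeline fill: first packet needs 2·t_tx to clear all hops; remaining 112 packets each add one t_tx.
Total = (2+113-1)·t_tx + 2·t_prop = 114·3.65 + 2·21243.8 = 42900 μs.

42900 μs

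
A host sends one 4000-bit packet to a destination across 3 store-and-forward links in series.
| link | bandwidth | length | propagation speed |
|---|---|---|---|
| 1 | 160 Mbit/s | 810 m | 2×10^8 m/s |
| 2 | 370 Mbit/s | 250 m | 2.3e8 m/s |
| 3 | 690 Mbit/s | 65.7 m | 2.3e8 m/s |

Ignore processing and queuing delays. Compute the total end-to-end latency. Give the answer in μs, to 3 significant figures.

Transmission delays (L/R per hop): 25, 10.8108, 5.7971 μs; sum = 41.6079 μs.
Propagation delays (d/s per hop): 4.05, 1.08696, 0.285652 μs; sum = 5.42261 μs.
End-to-end = 47.0 μs.

47.0 μs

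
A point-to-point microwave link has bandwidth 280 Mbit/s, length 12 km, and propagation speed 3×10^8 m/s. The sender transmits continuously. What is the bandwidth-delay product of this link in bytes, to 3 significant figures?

Propagation delay = 12000 / 300000000 = 4e-05 s.
BDP = R × t_prop = 280000000 × 4e-05 = 11200 bits.
In bytes: 11200/8 = 1400 bytes.

1400 bytes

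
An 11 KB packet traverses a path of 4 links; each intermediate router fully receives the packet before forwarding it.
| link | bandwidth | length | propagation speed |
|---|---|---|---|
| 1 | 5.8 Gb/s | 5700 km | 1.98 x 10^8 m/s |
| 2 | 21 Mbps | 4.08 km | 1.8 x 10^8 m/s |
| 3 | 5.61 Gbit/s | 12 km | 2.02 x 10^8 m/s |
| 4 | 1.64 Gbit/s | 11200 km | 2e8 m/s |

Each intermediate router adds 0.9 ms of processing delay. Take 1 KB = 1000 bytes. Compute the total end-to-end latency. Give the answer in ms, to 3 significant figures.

91.8 ms

L = 88000 bits.
Transmission delays (L/R per hop): 0.0151724, 4.19048, 0.0156863, 0.0536585 ms; sum = 4.27499 ms.
Propagation delays (d/s per hop): 28.7879, 0.0226667, 0.0594059, 56 ms; sum = 84.87 ms.
Processing at 3 router(s): 3 × 0.9 ms = 2.7 ms.
End-to-end = 91.8 ms.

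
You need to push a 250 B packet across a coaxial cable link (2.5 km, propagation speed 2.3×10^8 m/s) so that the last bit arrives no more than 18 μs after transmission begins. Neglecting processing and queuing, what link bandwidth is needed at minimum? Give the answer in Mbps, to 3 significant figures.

L = 2000 bits.
Propagation delay = 2500 / 2.3e+08 = 10.8696 μs.
Transmission budget = 18 − 10.8696 = 7.13043 μs.
R ≥ L / t_tx = 2000 bits / 7.13043e-06 s = 280 Mbps.

280 Mbps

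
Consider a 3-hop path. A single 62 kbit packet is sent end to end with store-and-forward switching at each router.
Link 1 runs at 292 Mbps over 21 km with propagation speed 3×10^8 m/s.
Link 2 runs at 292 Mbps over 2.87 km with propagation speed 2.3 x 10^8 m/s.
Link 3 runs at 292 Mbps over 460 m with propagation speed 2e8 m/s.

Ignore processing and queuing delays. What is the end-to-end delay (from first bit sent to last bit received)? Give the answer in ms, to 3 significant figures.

L = 62000 bits.
Transmission delay per hop = L/R = 62000/292000000 = 0.212329 ms; 3 hops → 0.636986 ms.
Propagation delays (d/s per hop): 0.07, 0.0124783, 0.0023 ms; sum = 0.0847783 ms.
End-to-end = 0.722 ms.

0.722 ms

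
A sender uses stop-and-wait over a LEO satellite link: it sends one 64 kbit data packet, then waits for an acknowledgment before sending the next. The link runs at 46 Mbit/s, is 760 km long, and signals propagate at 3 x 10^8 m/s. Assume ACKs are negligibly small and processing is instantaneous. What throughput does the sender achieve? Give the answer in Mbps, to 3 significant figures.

9.91 Mbps

t_tx = L/R = 64000/46000000 = 0.0013913 s.
t_prop = 760000/300000000 = 0.00253333 s; RTT = 0.00506667 s.
Cycle = t_tx + RTT = 0.00645797 s.
Throughput = L / cycle = 64000 / 0.00645797 = 9.91 Mbps.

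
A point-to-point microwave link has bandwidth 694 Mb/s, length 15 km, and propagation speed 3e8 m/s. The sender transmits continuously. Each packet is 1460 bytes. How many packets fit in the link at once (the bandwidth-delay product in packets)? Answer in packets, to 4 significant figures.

Propagation delay = 15000 / 300000000 = 5e-05 s.
BDP = R × t_prop = 694000000 × 5e-05 = 34700 bits.
In packets of 11680 bits: 2.971 packets.

2.971 packets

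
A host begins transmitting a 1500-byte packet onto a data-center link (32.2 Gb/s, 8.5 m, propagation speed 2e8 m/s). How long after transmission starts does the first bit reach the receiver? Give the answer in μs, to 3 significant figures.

First bit experiences only propagation delay: d/s = 8.5/200000000 = 0.0425 μs.

0.0425 μs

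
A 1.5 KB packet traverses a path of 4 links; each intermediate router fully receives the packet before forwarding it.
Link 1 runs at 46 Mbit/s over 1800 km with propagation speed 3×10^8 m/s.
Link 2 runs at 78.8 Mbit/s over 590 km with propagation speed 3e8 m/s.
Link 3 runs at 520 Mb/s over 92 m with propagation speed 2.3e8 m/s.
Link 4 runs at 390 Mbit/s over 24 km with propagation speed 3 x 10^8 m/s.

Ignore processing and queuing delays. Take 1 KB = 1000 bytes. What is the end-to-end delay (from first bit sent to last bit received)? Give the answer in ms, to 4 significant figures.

8.514 ms

L = 12000 bits.
Transmission delays (L/R per hop): 0.26087, 0.152284, 0.0230769, 0.0307692 ms; sum = 0.467 ms.
Propagation delays (d/s per hop): 6, 1.96667, 0.0004, 0.08 ms; sum = 8.04707 ms.
End-to-end = 8.514 ms.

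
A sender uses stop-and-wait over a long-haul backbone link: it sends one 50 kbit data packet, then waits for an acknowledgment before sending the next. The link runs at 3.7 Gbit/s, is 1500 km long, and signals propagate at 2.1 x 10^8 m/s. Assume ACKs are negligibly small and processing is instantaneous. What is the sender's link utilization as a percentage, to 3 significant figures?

t_tx = L/R = 50000/3700000000 = 1.35135e-05 s.
t_prop = 1500000/210000000 = 0.00714286 s; RTT = 0.0142857 s.
Cycle = t_tx + RTT = 0.0142992 s.
Utilization = t_tx / cycle = 1.35135e-05/0.0142992 = 0.0945 %.

0.0945 %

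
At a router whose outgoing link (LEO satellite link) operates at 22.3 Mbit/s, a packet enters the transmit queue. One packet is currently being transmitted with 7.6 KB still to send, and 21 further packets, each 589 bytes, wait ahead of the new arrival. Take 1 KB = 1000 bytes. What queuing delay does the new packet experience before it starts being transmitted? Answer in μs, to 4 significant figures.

Each queued packet: L/R = 4712/22300000 = 211.3 μs.
21 queued → 4437.31 μs.
Plus remaining 60800 bits of current packet: 2726.46 μs.
Queuing delay = 7164 μs.

7164 μs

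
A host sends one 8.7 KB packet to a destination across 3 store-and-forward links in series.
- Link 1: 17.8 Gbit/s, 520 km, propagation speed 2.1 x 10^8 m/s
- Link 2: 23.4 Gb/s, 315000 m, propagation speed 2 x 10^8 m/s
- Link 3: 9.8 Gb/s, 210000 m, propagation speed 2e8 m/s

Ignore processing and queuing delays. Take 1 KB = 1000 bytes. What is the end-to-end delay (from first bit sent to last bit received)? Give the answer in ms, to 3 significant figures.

5.12 ms

L = 69600 bits.
Transmission delays (L/R per hop): 0.00391011, 0.00297436, 0.00710204 ms; sum = 0.0139865 ms.
Propagation delays (d/s per hop): 2.47619, 1.575, 1.05 ms; sum = 5.10119 ms.
End-to-end = 5.12 ms.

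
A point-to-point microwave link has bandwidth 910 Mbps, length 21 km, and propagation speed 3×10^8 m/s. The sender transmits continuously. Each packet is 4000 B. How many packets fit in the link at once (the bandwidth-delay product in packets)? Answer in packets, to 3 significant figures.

Propagation delay = 21000 / 300000000 = 7e-05 s.
BDP = R × t_prop = 910000000 × 7e-05 = 63700 bits.
In packets of 32000 bits: 1.99 packets.

1.99 packets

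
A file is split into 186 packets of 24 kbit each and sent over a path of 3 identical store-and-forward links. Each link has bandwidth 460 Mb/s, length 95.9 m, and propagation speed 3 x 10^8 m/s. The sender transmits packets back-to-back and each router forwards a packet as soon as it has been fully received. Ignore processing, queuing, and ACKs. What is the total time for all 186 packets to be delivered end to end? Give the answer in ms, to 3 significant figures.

Per-hop transmission t_tx = L/R = 24000/460000000 = 0.0521739 ms.
Per-hop propagation t_prop = 95.9/300000000 = 0.000319667 ms.
Pipeline fill: first packet needs 3·t_tx to clear all hops; remaining 185 packets each add one t_tx.
Total = (3+186-1)·t_tx + 3·t_prop = 188·0.0521739 + 3·0.000319667 = 9.81 ms.

9.81 ms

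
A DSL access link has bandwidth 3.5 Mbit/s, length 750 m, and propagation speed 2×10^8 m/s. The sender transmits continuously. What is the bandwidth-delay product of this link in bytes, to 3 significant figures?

Propagation delay = 750 / 200000000 = 3.75e-06 s.
BDP = R × t_prop = 3500000 × 3.75e-06 = 13.125 bits.
In bytes: 13.125/8 = 1.64 bytes.

1.64 bytes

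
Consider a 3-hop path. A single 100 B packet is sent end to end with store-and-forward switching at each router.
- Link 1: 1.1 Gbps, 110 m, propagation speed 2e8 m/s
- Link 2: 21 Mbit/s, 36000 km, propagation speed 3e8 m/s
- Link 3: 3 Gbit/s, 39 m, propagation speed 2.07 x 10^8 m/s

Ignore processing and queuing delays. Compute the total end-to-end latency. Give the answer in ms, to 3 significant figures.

L = 100 × 8 = 800 bits.
Transmission delays (L/R per hop): 0.000727273, 0.0380952, 0.000266667 ms; sum = 0.0390892 ms.
Propagation delays (d/s per hop): 0.00055, 120, 0.000188406 ms; sum = 120.001 ms.
End-to-end = 120 ms.

120 ms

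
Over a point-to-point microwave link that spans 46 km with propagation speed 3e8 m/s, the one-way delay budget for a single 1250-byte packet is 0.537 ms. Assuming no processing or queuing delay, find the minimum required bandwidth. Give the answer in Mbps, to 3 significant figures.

L = 10000 bits.
Propagation delay = 46000 / 300000000 = 0.153333 ms.
Transmission budget = 0.537 − 0.153333 = 0.383667 ms.
R ≥ L / t_tx = 10000 bits / 0.000383667 s = 26.1 Mbps.

26.1 Mbps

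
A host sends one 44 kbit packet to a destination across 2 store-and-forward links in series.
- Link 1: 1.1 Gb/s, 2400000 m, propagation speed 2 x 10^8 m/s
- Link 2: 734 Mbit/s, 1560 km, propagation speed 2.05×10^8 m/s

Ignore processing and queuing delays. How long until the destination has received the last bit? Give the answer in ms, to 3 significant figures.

L = 44000 bits.
Transmission delays (L/R per hop): 0.04, 0.0599455 ms; sum = 0.0999455 ms.
Propagation delays (d/s per hop): 12, 7.60976 ms; sum = 19.6098 ms.
End-to-end = 19.7 ms.

19.7 ms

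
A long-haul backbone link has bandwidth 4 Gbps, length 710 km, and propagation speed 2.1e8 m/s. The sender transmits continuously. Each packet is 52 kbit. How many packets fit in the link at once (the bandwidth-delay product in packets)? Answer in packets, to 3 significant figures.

Propagation delay = 710000 / 210000000 = 0.00338095 s.
BDP = R × t_prop = 4000000000 × 0.00338095 = 13523800 bits.
In packets of 52000 bits: 260 packets.

260 packets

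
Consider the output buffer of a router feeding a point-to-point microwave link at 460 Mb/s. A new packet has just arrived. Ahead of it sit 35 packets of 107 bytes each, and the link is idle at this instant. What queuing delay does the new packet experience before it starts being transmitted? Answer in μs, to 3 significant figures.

65.1 μs

Each queued packet: L/R = 856/460000000 = 1.86087 μs.
35 queued → 65.1304 μs.
Queuing delay = 65.1 μs.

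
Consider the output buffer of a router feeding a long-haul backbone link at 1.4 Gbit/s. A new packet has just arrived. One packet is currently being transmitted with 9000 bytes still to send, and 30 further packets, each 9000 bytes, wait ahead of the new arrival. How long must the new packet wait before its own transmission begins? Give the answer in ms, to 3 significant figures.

1.59 ms

Each queued packet: L/R = 72000/1400000000 = 0.0514286 ms.
30 queued → 1.54286 ms.
Plus remaining 72000 bits of current packet: 0.0514286 ms.
Queuing delay = 1.59 ms.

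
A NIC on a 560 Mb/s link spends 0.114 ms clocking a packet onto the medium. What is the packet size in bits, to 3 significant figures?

63800 bits

L = R × t_tx = 560000000 b/s × 0.000114 s = 63840 bits.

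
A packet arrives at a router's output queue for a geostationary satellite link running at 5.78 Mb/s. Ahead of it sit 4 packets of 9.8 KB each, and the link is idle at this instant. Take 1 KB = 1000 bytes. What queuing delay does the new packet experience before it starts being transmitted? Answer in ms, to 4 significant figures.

54.26 ms

Each queued packet: L/R = 78400/5780000 = 13.564 ms.
4 queued → 54.2561 ms.
Queuing delay = 54.26 ms.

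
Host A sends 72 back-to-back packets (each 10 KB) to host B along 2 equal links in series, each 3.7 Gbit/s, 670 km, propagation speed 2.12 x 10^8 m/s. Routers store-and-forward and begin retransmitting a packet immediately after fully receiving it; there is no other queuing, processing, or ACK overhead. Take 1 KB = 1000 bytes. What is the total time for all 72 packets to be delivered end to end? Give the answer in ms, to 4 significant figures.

Per-hop transmission t_tx = L/R = 80000/3700000000 = 0.0216216 ms.
Per-hop propagation t_prop = 670000/212000000 = 3.16038 ms.
Pipeline fill: first packet needs 2·t_tx to clear all hops; remaining 71 packets each add one t_tx.
Total = (2+72-1)·t_tx + 2·t_prop = 73·0.0216216 + 2·3.16038 = 7.899 ms.

7.899 ms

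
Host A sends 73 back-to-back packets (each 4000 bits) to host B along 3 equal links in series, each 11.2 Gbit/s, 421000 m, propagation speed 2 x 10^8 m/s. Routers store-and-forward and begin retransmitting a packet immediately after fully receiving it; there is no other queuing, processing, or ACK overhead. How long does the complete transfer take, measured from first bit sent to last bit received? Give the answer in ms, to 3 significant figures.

6.34 ms

Per-hop transmission t_tx = L/R = 4000/11200000000 = 0.000357143 ms.
Per-hop propagation t_prop = 421000/200000000 = 2.105 ms.
Pipeline fill: first packet needs 3·t_tx to clear all hops; remaining 72 packets each add one t_tx.
Total = (3+73-1)·t_tx + 3·t_prop = 75·0.000357143 + 3·2.105 = 6.34 ms.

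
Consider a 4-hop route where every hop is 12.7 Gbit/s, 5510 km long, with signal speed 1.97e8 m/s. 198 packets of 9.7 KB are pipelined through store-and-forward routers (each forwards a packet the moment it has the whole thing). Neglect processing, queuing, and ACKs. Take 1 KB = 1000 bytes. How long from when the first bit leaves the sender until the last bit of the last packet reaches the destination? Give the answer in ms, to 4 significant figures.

Per-hop transmission t_tx = L/R = 77600/12700000000 = 0.00611024 ms.
Per-hop propagation t_prop = 5510000/197000000 = 27.9695 ms.
Pipeline fill: first packet needs 4·t_tx to clear all hops; remaining 197 packets each add one t_tx.
Total = (4+198-1)·t_tx + 4·t_prop = 201·0.00611024 + 4·27.9695 = 113.1 ms.

113.1 ms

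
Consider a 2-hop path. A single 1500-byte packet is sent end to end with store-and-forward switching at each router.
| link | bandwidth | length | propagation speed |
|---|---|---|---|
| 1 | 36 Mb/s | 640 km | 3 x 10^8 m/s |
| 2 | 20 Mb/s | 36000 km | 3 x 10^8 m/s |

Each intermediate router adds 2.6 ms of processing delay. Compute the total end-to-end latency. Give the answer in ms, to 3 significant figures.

L = 1500 × 8 = 12000 bits.
Transmission delays (L/R per hop): 0.333333, 0.6 ms; sum = 0.933333 ms.
Propagation delays (d/s per hop): 2.13333, 120 ms; sum = 122.133 ms.
Processing at 1 router(s): 1 × 2.6 ms = 2.6 ms.
End-to-end = 126 ms.

126 ms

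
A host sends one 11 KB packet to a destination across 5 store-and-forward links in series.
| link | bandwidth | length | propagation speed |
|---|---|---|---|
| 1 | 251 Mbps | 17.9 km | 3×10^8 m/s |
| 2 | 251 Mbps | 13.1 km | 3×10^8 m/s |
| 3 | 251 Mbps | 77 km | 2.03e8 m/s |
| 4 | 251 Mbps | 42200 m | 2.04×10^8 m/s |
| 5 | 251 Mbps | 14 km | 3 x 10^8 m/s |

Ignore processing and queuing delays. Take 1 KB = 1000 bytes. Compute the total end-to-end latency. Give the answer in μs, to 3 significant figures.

2490 μs

L = 88000 bits.
Transmission delay per hop = L/R = 88000/251000000 = 350.598 μs; 5 hops → 1752.99 μs.
Propagation delays (d/s per hop): 59.6667, 43.6667, 379.31, 206.863, 46.6667 μs; sum = 736.173 μs.
End-to-end = 2490 μs.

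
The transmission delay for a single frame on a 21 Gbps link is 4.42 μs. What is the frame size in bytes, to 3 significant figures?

L = R × t_tx = 21000000000 b/s × 4.42e-06 s = 92820 bits.
In bytes: 92820 / 8 = 11600 bytes.

11600 bytes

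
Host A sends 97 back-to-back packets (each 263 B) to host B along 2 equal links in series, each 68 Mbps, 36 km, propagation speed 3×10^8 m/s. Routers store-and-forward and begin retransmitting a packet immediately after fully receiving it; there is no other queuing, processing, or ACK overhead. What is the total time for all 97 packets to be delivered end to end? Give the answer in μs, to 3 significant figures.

3270 μs

Per-hop transmission t_tx = L/R = 2104/68000000 = 30.9412 μs.
Per-hop propagation t_prop = 36000/300000000 = 120 μs.
Pipeline fill: first packet needs 2·t_tx to clear all hops; remaining 96 packets each add one t_tx.
Total = (2+97-1)·t_tx + 2·t_prop = 98·30.9412 + 2·120 = 3270 μs.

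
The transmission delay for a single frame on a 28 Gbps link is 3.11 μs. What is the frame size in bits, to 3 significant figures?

87100 bits

L = R × t_tx = 28000000000 b/s × 3.11e-06 s = 87080 bits.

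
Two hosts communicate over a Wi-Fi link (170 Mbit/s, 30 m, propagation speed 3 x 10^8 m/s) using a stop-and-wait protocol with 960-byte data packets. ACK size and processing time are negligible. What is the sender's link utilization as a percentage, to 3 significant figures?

t_tx = L/R = 7680/170000000 = 4.51765e-05 s.
t_prop = 30/300000000 = 1e-07 s; RTT = 2e-07 s.
Cycle = t_tx + RTT = 4.53765e-05 s.
Utilization = t_tx / cycle = 4.51765e-05/4.53765e-05 = 99.6 %.

99.6 %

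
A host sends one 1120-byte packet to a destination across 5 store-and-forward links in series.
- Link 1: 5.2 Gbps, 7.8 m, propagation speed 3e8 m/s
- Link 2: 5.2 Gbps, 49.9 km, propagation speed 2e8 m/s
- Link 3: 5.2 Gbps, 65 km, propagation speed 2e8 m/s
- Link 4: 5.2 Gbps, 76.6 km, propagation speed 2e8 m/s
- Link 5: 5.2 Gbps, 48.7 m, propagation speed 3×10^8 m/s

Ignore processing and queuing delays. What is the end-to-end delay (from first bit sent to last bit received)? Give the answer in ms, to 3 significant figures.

0.966 ms

L = 1120 × 8 = 8960 bits.
Transmission delay per hop = L/R = 8960/5200000000 = 0.00172308 ms; 5 hops → 0.00861538 ms.
Propagation delays (d/s per hop): 2.6e-05, 0.2495, 0.325, 0.383, 0.000162333 ms; sum = 0.957688 ms.
End-to-end = 0.966 ms.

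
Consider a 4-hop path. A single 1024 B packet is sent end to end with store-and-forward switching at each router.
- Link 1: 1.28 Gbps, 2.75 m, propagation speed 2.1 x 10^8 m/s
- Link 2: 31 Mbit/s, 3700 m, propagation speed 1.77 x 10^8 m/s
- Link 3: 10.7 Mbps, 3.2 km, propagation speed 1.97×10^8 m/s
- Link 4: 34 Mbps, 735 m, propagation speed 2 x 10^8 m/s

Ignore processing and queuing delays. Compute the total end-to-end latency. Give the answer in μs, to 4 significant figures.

1318 μs

L = 1024 × 8 = 8192 bits.
Transmission delays (L/R per hop): 6.4, 264.258, 765.607, 240.941 μs; sum = 1277.21 μs.
Propagation delays (d/s per hop): 0.0130952, 20.904, 16.2437, 3.675 μs; sum = 40.8357 μs.
End-to-end = 1318 μs.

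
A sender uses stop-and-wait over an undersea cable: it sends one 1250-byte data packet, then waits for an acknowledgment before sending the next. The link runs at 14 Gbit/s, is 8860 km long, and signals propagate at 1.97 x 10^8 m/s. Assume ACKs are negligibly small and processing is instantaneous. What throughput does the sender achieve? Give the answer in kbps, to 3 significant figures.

111 kbps

t_tx = L/R = 10000/14000000000 = 7.14286e-07 s.
t_prop = 8860000/197000000 = 0.0449746 s; RTT = 0.0899492 s.
Cycle = t_tx + RTT = 0.08995 s.
Throughput = L / cycle = 10000 / 0.08995 = 111 kbps.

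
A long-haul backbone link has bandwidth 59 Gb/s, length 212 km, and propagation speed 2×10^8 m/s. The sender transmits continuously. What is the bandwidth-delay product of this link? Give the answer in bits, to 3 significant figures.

Propagation delay = 212000 / 200000000 = 0.00106 s.
BDP = R × t_prop = 59000000000 × 0.00106 = 62540000 bits.

62500000 bits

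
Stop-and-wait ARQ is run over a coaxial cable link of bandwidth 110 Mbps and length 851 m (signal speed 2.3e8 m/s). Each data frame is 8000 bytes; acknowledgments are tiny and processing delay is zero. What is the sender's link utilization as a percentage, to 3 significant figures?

t_tx = L/R = 64000/110000000 = 0.000581818 s.
t_prop = 851/2.3e+08 = 3.7e-06 s; RTT = 7.4e-06 s.
Cycle = t_tx + RTT = 0.000589218 s.
Utilization = t_tx / cycle = 0.000581818/0.000589218 = 98.7 %.

98.7 %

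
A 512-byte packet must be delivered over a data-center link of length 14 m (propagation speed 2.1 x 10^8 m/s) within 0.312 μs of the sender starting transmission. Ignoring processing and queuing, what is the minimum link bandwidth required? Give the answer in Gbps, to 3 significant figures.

L = 4096 bits.
Propagation delay = 14 / 210000000 = 0.0666667 μs.
Transmission budget = 0.312 − 0.0666667 = 0.245333 μs.
R ≥ L / t_tx = 4096 bits / 2.45333e-07 s = 16.7 Gbps.

16.7 Gbps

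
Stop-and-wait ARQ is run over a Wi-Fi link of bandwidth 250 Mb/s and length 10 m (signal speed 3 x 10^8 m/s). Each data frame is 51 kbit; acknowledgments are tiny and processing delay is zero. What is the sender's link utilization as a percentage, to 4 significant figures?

99.97 %

t_tx = L/R = 51000/250000000 = 0.000204 s.
t_prop = 10/300000000 = 3.33333e-08 s; RTT = 6.66667e-08 s.
Cycle = t_tx + RTT = 0.000204067 s.
Utilization = t_tx / cycle = 0.000204/0.000204067 = 99.97 %.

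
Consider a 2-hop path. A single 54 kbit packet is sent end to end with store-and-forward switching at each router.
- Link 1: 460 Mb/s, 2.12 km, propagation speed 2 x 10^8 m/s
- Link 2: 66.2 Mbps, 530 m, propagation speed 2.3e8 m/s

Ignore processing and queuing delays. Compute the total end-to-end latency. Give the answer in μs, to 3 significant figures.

L = 54000 bits.
Transmission delays (L/R per hop): 117.391, 815.71 μs; sum = 933.101 μs.
Propagation delays (d/s per hop): 10.6, 2.30435 μs; sum = 12.9043 μs.
End-to-end = 946 μs.

946 μs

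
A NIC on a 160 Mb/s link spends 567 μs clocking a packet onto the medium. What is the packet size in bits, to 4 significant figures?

L = R × t_tx = 160000000 b/s × 0.000567 s = 90720 bits.

90720 bits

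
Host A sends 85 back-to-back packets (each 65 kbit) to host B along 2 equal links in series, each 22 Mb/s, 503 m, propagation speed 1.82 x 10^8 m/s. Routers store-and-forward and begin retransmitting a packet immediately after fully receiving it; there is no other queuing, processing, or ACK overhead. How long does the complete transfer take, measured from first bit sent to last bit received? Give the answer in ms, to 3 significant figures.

Per-hop transmission t_tx = L/R = 65000/22000000 = 2.95455 ms.
Per-hop propagation t_prop = 503/182000000 = 0.00276374 ms.
Pipeline fill: first packet needs 2·t_tx to clear all hops; remaining 84 packets each add one t_tx.
Total = (2+85-1)·t_tx + 2·t_prop = 86·2.95455 + 2·0.00276374 = 254 ms.

254 ms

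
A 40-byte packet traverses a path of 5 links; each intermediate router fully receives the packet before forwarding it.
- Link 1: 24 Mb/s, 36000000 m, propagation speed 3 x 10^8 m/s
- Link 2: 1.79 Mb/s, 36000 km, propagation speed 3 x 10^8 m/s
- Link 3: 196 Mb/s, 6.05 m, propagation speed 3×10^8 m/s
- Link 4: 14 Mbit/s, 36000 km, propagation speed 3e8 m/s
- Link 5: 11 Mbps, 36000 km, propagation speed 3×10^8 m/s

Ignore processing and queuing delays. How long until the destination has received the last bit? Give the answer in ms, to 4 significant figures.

480.2 ms

L = 40 × 8 = 320 bits.
Transmission delays (L/R per hop): 0.0133333, 0.178771, 0.00163265, 0.0228571, 0.0290909 ms; sum = 0.245685 ms.
Propagation delays (d/s per hop): 120, 120, 2.01667e-05, 120, 120 ms; sum = 480 ms.
End-to-end = 480.2 ms.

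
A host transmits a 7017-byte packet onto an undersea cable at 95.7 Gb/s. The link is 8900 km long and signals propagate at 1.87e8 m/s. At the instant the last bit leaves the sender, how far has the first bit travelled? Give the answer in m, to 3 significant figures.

110 m

t_tx = L/R = 56136/95700000000 = 5.86583e-07 s.
Distance = s × t_tx = 187000000 × 5.86583e-07 = 110 m.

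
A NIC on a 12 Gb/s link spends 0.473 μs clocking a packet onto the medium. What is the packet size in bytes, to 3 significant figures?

710 bytes

L = R × t_tx = 12000000000 b/s × 4.73e-07 s = 5676 bits.
In bytes: 5676 / 8 = 710 bytes.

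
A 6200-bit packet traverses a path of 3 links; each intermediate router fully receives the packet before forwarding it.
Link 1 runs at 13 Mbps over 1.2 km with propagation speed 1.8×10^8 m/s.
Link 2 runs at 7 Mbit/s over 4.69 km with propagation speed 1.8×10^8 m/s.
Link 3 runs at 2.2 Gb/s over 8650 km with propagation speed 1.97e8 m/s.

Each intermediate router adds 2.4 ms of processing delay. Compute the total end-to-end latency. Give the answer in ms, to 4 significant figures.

50.11 ms

Transmission delays (L/R per hop): 0.476923, 0.885714, 0.00281818 ms; sum = 1.36546 ms.
Propagation delays (d/s per hop): 0.00666667, 0.0260556, 43.9086 ms; sum = 43.9414 ms.
Processing at 2 router(s): 2 × 2.4 ms = 4.8 ms.
End-to-end = 50.11 ms.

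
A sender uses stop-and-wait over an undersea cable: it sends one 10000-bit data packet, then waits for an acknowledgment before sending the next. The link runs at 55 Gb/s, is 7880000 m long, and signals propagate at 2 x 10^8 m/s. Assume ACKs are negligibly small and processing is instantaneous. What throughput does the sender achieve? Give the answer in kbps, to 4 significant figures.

t_tx = L/R = 10000/55000000000 = 1.81818e-07 s.
t_prop = 7880000/200000000 = 0.0394 s; RTT = 0.0788 s.
Cycle = t_tx + RTT = 0.0788002 s.
Throughput = L / cycle = 10000 / 0.0788002 = 126.9 kbps.

126.9 kbps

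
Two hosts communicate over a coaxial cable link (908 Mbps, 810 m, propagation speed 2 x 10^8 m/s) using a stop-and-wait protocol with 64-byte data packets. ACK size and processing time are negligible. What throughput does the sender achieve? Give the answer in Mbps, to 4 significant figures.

t_tx = L/R = 512/908000000 = 5.63877e-07 s.
t_prop = 810/200000000 = 4.05e-06 s; RTT = 8.1e-06 s.
Cycle = t_tx + RTT = 8.66388e-06 s.
Throughput = L / cycle = 512 / 8.66388e-06 = 59.10 Mbps.

59.10 Mbps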